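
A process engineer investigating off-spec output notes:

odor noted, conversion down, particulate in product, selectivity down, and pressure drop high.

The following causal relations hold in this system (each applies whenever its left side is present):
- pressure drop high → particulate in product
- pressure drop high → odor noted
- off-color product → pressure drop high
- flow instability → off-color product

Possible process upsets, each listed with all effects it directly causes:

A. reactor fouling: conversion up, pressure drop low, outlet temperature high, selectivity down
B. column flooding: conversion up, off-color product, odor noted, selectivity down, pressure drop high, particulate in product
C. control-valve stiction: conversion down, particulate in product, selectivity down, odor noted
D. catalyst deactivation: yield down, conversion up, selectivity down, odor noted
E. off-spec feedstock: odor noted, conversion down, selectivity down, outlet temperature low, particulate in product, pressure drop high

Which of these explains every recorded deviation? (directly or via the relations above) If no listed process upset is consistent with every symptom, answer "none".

For each candidate, compare predicted effects to what was observed:
(A) reactor fouling — odor noted miss; conversion down miss; particulate in product miss; selectivity down match; pressure drop high miss
(B) column flooding — odor noted match; conversion down miss; particulate in product match; selectivity down match; pressure drop high match
(C) control-valve stiction — does not account for pressure drop high
(D) catalyst deactivation — fails on conversion down, particulate in product, pressure drop high (predicts conversion up, not conversion down)
(E) off-spec feedstock — accounts for every observation
(E) is the only candidate with no mismatches.

E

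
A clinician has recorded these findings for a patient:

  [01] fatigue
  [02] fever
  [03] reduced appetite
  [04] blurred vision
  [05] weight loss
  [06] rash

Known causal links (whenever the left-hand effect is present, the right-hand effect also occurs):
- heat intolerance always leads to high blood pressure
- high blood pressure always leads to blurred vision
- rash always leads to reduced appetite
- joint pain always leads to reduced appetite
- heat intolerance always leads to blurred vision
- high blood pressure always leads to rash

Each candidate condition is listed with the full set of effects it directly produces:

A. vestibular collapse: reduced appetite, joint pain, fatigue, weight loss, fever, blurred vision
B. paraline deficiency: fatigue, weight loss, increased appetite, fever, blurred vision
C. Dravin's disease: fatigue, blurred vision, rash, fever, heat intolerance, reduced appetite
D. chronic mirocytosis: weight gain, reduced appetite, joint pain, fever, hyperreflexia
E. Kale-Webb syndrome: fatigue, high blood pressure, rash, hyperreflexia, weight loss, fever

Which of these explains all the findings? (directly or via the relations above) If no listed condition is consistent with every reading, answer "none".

E

For each candidate, compare predicted effects to what was observed:
(A) vestibular collapse — fatigue +; fever +; reduced appetite +; blurred vision +; weight loss +; rash -
(B) paraline deficiency — fails on reduced appetite, rash (predicts increased appetite, not reduced appetite)
(C) Dravin's disease — does not account for weight loss
(D) chronic mirocytosis — fails on fatigue, blurred vision, weight loss, rash (predicts weight gain, not weight loss)
(E) Kale-Webb syndrome — accounts for every observation (reduced appetite through rash → reduced appetite)
(E) is the only candidate with no mismatches.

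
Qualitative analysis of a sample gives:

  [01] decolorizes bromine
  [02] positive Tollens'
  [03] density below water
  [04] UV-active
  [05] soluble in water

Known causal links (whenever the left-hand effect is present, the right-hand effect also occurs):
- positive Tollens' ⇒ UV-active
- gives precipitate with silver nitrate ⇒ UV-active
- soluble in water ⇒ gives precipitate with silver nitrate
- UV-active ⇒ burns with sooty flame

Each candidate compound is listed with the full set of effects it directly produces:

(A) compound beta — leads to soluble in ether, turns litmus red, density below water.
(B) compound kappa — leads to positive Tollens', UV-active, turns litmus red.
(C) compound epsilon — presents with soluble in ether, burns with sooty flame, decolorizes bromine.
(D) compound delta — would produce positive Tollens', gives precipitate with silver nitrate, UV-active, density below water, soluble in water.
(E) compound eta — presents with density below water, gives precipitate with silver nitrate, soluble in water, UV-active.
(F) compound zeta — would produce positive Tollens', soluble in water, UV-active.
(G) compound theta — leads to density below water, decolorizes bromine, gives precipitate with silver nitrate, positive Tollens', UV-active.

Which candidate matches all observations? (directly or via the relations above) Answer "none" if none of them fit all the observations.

Per-candidate check:
(A) compound beta — decolorizes bromine -; positive Tollens' -; density below water +; UV-active -; soluble in water -
(B) compound kappa — does not account for decolorizes bromine, density below water, soluble in water
(C) compound epsilon — decolorizes bromine +; positive Tollens' -; density below water -; UV-active -; soluble in water -
(D) compound delta — decolorizes bromine -; positive Tollens' +; density below water +; UV-active +; soluble in water +
(E) compound eta — decolorizes bromine -; positive Tollens' -; density below water +; UV-active +; soluble in water +
(F) compound zeta — decolorizes bromine -; positive Tollens' +; density below water -; UV-active +; soluble in water +
(G) compound theta — decolorizes bromine +; positive Tollens' +; density below water +; UV-active +; soluble in water -
Every candidate fails on at least one observation.

none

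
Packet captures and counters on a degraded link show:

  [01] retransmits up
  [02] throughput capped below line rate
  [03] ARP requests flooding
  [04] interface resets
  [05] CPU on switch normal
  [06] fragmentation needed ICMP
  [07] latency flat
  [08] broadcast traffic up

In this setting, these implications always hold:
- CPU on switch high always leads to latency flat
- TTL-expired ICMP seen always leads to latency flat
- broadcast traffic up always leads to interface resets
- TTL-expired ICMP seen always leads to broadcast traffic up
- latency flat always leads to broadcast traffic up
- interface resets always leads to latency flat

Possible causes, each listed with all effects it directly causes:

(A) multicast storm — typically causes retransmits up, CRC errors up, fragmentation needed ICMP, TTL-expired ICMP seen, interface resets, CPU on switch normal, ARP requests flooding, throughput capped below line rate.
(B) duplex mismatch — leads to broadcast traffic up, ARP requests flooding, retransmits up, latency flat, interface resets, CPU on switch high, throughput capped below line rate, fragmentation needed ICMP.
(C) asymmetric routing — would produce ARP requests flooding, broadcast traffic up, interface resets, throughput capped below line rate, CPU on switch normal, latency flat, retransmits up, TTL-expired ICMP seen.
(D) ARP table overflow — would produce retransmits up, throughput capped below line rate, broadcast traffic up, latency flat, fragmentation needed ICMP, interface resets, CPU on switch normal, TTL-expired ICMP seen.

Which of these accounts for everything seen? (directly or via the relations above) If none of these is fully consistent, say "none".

For each candidate, compare predicted effects to what was observed:
(A) multicast storm — accounts for every observation (latency flat by TTL-expired ICMP seen → latency flat)
(B) duplex mismatch — fails on CPU on switch normal (predicts CPU on switch high, not CPU on switch normal)
(C) asymmetric routing — retransmits up +; throughput capped below line rate +; ARP requests flooding +; interface resets +; CPU on switch normal +; fragmentation needed ICMP -; latency flat +; broadcast traffic up +
(D) ARP table overflow — does not account for ARP requests flooding
(A) alone accounts for all the evidence.

A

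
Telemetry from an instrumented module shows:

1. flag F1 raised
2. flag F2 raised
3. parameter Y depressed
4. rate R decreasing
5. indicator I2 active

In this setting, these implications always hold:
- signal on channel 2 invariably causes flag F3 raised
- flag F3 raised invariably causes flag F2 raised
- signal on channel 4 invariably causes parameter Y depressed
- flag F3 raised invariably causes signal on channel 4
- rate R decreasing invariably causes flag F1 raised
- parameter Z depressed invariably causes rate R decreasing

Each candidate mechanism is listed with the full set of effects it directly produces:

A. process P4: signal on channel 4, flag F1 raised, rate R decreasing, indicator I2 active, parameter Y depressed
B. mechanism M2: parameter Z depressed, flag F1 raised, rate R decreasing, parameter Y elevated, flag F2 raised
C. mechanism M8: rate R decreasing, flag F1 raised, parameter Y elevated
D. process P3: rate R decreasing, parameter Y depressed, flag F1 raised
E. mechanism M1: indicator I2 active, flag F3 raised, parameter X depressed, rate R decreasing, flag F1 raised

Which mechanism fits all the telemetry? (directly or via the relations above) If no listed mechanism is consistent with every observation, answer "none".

Checking each candidate against the observations:
(A) process P4 — flag F1 raised +; flag F2 raised -; parameter Y depressed +; rate R decreasing +; indicator I2 active +
(B) mechanism M2 — flag F1 raised +; flag F2 raised +; parameter Y depressed -; rate R decreasing +; indicator I2 active -
(C) mechanism M8 — flag F1 raised +; flag F2 raised -; parameter Y depressed -; rate R decreasing +; indicator I2 active -
(D) process P3 — flag F1 raised +; flag F2 raised -; parameter Y depressed +; rate R decreasing +; indicator I2 active -
(E) mechanism M1 — flag F1 raised +; flag F2 raised + (through flag F3 raised → flag F2 raised); parameter Y depressed + (through flag F3 raised → signal on channel 4 → parameter Y depressed); rate R decreasing +; indicator I2 active +
Only (E) is consistent with every observation.

E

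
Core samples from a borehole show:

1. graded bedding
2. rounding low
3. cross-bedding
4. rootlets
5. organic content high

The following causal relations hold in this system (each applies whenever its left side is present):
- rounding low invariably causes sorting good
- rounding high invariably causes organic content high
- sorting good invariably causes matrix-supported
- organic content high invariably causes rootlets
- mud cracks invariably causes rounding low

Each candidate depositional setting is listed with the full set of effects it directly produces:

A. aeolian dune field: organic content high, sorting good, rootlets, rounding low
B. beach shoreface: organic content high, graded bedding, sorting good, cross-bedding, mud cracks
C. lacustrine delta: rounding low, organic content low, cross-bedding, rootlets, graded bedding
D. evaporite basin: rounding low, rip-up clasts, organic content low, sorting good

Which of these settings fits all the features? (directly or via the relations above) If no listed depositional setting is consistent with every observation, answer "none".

Per-candidate check:
(A) aeolian dune field — graded bedding ✗; rounding low ✓; cross-bedding ✗; rootlets ✓; organic content high ✓
(B) beach shoreface — accounts for every observation (rounding low through mud cracks → rounding low)
(C) lacustrine delta — fails on organic content high (predicts organic content low, not organic content high)
(D) evaporite basin — graded bedding ✗; rounding low ✓; cross-bedding ✗; rootlets ✗; organic content high ✗
Only (B) is consistent with every observation.

B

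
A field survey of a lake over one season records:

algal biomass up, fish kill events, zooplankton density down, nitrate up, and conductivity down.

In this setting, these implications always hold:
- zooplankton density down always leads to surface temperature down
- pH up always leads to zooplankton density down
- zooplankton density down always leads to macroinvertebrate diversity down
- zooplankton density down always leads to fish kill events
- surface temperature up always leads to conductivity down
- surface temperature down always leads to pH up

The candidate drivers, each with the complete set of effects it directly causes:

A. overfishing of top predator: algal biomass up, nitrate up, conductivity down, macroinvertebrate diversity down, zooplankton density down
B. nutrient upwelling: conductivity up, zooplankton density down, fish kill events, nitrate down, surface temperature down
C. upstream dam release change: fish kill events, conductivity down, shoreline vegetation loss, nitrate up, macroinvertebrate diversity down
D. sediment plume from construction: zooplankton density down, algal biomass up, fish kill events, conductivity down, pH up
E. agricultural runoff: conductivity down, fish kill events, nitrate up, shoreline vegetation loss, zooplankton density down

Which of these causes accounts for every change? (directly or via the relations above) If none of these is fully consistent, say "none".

Checking each candidate against the observations:
(A) overfishing of top predator — algal biomass up ✓; fish kill events ✓ (via zooplankton density down → fish kill events); zooplankton density down ✓; nitrate up ✓; conductivity down ✓
(B) nutrient upwelling — algal biomass up ✗; fish kill events ✓; zooplankton density down ✓; nitrate up ✗; conductivity down ✗
(C) upstream dam release change — algal biomass up ✗; fish kill events ✓; zooplankton density down ✗; nitrate up ✓; conductivity down ✓
(D) sediment plume from construction — does not account for nitrate up
(E) agricultural runoff — algal biomass up ✗; fish kill events ✓; zooplankton density down ✓; nitrate up ✓; conductivity down ✓
(A) is the only candidate with no mismatches.

A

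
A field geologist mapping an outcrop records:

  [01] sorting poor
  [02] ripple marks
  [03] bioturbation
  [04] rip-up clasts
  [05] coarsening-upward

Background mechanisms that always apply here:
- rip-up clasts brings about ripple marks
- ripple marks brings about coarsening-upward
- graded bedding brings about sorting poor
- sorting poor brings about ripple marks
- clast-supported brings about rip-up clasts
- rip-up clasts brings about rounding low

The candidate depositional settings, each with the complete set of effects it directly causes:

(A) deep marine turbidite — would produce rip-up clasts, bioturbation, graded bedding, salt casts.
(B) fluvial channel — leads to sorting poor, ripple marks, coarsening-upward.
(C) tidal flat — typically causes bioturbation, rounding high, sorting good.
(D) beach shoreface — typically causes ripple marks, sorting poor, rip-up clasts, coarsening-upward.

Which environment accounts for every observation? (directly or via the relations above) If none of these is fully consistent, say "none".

A

Testing each hypothesis:
(A) deep marine turbidite — sorting poor + (by graded bedding → sorting poor); ripple marks + (by rip-up clasts → ripple marks); bioturbation +; rip-up clasts +; coarsening-upward + (by rip-up clasts → ripple marks → coarsening-upward)
(B) fluvial channel — sorting poor +; ripple marks +; bioturbation -; rip-up clasts -; coarsening-upward +
(C) tidal flat — sorting poor -; ripple marks -; bioturbation +; rip-up clasts -; coarsening-upward -
(D) beach shoreface — does not account for bioturbation
Only (A) is consistent with every observation.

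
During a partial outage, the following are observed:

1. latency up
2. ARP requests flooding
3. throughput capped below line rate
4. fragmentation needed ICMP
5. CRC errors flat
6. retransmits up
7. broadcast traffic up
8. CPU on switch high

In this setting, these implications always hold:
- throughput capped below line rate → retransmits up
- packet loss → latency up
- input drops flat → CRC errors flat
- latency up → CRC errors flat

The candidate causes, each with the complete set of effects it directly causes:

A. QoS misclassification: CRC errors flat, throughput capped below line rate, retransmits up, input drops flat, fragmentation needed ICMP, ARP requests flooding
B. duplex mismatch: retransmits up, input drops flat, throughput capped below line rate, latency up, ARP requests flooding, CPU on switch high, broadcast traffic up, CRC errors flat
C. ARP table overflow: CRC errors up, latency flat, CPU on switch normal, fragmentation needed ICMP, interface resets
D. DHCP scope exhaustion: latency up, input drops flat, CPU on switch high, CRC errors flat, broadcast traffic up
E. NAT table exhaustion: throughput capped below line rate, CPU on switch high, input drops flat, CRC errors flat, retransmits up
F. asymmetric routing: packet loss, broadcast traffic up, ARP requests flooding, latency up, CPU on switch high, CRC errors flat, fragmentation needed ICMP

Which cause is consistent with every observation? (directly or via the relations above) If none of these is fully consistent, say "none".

none

Per-candidate check:
(A) QoS misclassification — does not account for latency up, broadcast traffic up, CPU on switch high
(B) duplex mismatch — does not account for fragmentation needed ICMP
(C) ARP table overflow — latency up miss; ARP requests flooding miss; throughput capped below line rate miss; fragmentation needed ICMP match; CRC errors flat miss; retransmits up miss; broadcast traffic up miss; CPU on switch high miss
(D) DHCP scope exhaustion — does not account for ARP requests flooding, throughput capped below line rate, fragmentation needed ICMP, retransmits up
(E) NAT table exhaustion — latency up miss; ARP requests flooding miss; throughput capped below line rate match; fragmentation needed ICMP miss; CRC errors flat match; retransmits up match; broadcast traffic up miss; CPU on switch high match
(F) asymmetric routing — latency up match; ARP requests flooding match; throughput capped below line rate miss; fragmentation needed ICMP match; CRC errors flat match; retransmits up miss; broadcast traffic up match; CPU on switch high match
No candidate is consistent with all observations.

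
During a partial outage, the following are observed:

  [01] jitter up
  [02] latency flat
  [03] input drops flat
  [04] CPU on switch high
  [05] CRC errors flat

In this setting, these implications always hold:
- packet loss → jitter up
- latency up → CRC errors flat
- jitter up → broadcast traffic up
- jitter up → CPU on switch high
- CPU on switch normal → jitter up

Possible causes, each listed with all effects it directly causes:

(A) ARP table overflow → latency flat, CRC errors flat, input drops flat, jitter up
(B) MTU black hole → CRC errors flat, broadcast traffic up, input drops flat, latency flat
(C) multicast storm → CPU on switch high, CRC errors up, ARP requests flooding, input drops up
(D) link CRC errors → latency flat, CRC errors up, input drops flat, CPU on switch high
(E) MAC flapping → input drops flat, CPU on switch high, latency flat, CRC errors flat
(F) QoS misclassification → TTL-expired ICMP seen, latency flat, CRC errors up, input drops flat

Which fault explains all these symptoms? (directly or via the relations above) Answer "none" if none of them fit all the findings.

Per-candidate check:
(A) ARP table overflow — accounts for every observation (CPU on switch high by jitter up → CPU on switch high)
(B) MTU black hole — does not account for jitter up, CPU on switch high
(C) multicast storm — fails on jitter up, latency flat, input drops flat, CRC errors flat (predicts input drops up, not input drops flat; predicts CRC errors up, not CRC errors flat)
(D) link CRC errors — jitter up ✗; latency flat ✓; input drops flat ✓; CPU on switch high ✓; CRC errors flat ✗
(E) MAC flapping — jitter up ✗; latency flat ✓; input drops flat ✓; CPU on switch high ✓; CRC errors flat ✓
(F) QoS misclassification — fails on jitter up, CPU on switch high, CRC errors flat (predicts CRC errors up, not CRC errors flat)
(A) is the only candidate with no mismatches.

A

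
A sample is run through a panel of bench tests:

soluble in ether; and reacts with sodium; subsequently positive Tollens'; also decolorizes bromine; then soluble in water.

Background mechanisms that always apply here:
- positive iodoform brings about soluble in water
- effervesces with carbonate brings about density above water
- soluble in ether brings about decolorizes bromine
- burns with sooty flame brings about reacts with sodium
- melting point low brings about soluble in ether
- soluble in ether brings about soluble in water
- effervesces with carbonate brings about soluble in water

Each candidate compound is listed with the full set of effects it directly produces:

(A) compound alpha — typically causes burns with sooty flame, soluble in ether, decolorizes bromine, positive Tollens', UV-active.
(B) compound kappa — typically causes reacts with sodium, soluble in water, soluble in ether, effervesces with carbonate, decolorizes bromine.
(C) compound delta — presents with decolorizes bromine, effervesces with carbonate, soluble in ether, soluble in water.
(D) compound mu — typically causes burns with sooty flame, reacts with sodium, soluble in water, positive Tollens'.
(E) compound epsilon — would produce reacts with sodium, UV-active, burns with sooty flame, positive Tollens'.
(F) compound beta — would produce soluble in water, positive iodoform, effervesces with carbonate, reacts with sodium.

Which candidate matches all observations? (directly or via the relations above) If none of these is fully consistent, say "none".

A

Checking each candidate against the observations:
(A) compound alpha — accounts for every observation (reacts with sodium via burns with sooty flame → reacts with sodium)
(B) compound kappa — soluble in ether match; reacts with sodium match; positive Tollens' miss; decolorizes bromine match; soluble in water match
(C) compound delta — soluble in ether match; reacts with sodium miss; positive Tollens' miss; decolorizes bromine match; soluble in water match
(D) compound mu — does not account for soluble in ether, decolorizes bromine
(E) compound epsilon — soluble in ether miss; reacts with sodium match; positive Tollens' match; decolorizes bromine miss; soluble in water miss
(F) compound beta — soluble in ether miss; reacts with sodium match; positive Tollens' miss; decolorizes bromine miss; soluble in water match
Only (A) is consistent with every observation.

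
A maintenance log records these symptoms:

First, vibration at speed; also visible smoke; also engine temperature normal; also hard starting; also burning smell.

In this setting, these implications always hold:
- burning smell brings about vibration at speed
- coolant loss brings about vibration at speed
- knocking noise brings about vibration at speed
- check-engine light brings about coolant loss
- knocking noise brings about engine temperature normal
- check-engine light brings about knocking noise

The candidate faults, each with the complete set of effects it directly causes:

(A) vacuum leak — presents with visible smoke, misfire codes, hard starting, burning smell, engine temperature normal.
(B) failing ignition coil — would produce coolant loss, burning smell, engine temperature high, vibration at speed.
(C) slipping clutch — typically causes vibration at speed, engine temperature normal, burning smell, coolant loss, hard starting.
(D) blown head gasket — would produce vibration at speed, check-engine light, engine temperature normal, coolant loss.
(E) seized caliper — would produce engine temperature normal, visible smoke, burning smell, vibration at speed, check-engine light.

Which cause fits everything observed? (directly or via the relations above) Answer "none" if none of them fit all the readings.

A

Testing each hypothesis:
(A) vacuum leak — vibration at speed + (through burning smell → vibration at speed); visible smoke +; engine temperature normal +; hard starting +; burning smell +
(B) failing ignition coil — fails on visible smoke, engine temperature normal, hard starting (predicts engine temperature high, not engine temperature normal)
(C) slipping clutch — does not account for visible smoke
(D) blown head gasket — vibration at speed +; visible smoke -; engine temperature normal +; hard starting -; burning smell -
(E) seized caliper — vibration at speed +; visible smoke +; engine temperature normal +; hard starting -; burning smell +
Only (A) is consistent with every observation.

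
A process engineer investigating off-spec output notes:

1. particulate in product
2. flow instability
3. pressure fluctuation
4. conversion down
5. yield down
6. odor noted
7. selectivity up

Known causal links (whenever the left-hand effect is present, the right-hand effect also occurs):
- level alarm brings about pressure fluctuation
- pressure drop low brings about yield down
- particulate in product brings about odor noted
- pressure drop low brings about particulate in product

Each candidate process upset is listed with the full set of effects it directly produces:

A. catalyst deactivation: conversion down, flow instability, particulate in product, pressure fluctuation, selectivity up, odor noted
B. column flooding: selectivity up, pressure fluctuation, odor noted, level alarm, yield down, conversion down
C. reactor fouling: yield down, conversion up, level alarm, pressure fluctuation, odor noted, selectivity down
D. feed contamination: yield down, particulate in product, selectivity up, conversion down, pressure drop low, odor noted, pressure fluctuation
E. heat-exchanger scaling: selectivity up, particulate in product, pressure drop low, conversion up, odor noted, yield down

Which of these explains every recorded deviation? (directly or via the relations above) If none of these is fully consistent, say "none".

Checking each candidate against the observations:
(A) catalyst deactivation — particulate in product yes; flow instability yes; pressure fluctuation yes; conversion down yes; yield down NO; odor noted yes; selectivity up yes
(B) column flooding — does not account for particulate in product, flow instability
(C) reactor fouling — fails on particulate in product, flow instability, conversion down, selectivity up (predicts conversion up, not conversion down; predicts selectivity down, not selectivity up)
(D) feed contamination — particulate in product yes; flow instability NO; pressure fluctuation yes; conversion down yes; yield down yes; odor noted yes; selectivity up yes
(E) heat-exchanger scaling — particulate in product yes; flow instability NO; pressure fluctuation NO; conversion down NO; yield down yes; odor noted yes; selectivity up yes
Every candidate fails on at least one observation.

none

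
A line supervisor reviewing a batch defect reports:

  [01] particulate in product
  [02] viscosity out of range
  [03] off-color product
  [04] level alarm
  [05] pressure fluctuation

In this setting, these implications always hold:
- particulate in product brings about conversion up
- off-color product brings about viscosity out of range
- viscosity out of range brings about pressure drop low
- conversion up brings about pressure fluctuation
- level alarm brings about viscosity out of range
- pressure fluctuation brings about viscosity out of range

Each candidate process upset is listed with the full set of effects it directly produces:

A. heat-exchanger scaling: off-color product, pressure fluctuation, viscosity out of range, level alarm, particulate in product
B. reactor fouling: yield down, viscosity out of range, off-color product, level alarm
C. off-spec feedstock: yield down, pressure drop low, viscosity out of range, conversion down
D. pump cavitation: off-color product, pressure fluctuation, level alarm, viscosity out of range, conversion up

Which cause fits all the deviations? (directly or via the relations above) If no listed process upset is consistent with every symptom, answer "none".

Checking each candidate against the observations:
(A) heat-exchanger scaling — accounts for every observation
(B) reactor fouling — particulate in product miss; viscosity out of range match; off-color product match; level alarm match; pressure fluctuation miss
(C) off-spec feedstock — does not account for particulate in product, off-color product, level alarm, pressure fluctuation
(D) pump cavitation — particulate in product miss; viscosity out of range match; off-color product match; level alarm match; pressure fluctuation match
Only (A) is consistent with every observation.

A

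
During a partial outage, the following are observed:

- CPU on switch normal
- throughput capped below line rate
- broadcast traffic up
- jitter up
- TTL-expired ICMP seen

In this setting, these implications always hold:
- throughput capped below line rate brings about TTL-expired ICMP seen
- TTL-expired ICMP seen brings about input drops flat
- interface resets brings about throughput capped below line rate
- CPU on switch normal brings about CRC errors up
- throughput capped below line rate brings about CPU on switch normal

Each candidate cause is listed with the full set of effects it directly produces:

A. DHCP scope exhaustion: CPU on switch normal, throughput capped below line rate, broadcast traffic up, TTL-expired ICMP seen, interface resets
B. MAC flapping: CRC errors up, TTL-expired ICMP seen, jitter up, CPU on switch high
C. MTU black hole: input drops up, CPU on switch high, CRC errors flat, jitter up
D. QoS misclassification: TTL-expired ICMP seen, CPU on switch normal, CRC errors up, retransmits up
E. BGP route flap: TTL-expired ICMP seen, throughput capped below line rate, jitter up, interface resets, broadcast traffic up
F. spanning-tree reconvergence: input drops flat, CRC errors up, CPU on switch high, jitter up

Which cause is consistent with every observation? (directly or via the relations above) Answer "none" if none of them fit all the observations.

E

Checking each candidate against the observations:
(A) DHCP scope exhaustion — does not account for jitter up
(B) MAC flapping — CPU on switch normal NO; throughput capped below line rate NO; broadcast traffic up NO; jitter up yes; TTL-expired ICMP seen yes
(C) MTU black hole — fails on CPU on switch normal, throughput capped below line rate, broadcast traffic up, TTL-expired ICMP seen (predicts CPU on switch high, not CPU on switch normal)
(D) QoS misclassification — does not account for throughput capped below line rate, broadcast traffic up, jitter up
(E) BGP route flap — CPU on switch normal yes (via throughput capped below line rate → CPU on switch normal); throughput capped below line rate yes; broadcast traffic up yes; jitter up yes; TTL-expired ICMP seen yes
(F) spanning-tree reconvergence — CPU on switch normal NO; throughput capped below line rate NO; broadcast traffic up NO; jitter up yes; TTL-expired ICMP seen NO
Only (E) is consistent with every observation.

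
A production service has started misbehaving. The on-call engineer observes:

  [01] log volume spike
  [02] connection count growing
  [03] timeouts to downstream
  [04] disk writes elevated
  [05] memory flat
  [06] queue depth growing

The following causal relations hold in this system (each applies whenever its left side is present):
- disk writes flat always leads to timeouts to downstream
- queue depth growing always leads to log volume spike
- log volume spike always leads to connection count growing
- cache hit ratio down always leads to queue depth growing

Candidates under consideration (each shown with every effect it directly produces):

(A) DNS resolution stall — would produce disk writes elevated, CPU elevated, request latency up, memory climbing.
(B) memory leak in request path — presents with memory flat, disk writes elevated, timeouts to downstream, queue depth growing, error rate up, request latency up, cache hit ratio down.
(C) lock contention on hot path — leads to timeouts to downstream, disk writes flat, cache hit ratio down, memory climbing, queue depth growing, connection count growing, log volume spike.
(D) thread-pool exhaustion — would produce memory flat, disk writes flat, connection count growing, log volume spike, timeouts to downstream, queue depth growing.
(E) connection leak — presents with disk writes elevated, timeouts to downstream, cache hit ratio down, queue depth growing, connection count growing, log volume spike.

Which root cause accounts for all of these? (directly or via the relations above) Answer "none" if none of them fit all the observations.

For each candidate, compare predicted effects to what was observed:
(A) DNS resolution stall — fails on log volume spike, connection count growing, timeouts to downstream, memory flat, queue depth growing (predicts memory climbing, not memory flat)
(B) memory leak in request path — accounts for every observation (log volume spike through queue depth growing → log volume spike)
(C) lock contention on hot path — fails on disk writes elevated, memory flat (predicts disk writes flat, not disk writes elevated; predicts memory climbing, not memory flat)
(D) thread-pool exhaustion — fails on disk writes elevated (predicts disk writes flat, not disk writes elevated)
(E) connection leak — does not account for memory flat
(B) alone accounts for all the evidence.

B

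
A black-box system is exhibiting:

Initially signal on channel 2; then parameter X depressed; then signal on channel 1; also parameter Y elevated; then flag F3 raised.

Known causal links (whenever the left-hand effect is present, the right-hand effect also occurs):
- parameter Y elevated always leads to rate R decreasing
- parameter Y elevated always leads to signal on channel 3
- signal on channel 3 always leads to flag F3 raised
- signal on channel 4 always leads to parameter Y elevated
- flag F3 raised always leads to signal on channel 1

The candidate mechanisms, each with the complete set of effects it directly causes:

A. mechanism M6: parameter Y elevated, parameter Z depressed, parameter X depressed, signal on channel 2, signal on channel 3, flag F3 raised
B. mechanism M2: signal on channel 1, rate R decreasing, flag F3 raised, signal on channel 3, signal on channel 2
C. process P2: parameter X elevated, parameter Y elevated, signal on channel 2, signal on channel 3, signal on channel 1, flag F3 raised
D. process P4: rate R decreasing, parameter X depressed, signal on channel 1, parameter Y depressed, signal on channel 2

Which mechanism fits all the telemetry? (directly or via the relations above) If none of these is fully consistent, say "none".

Per-candidate check:
(A) mechanism M6 — accounts for every observation (signal on channel 1 through flag F3 raised → signal on channel 1)
(B) mechanism M2 — does not account for parameter X depressed, parameter Y elevated
(C) process P2 — fails on parameter X depressed (predicts parameter X elevated, not parameter X depressed)
(D) process P4 — signal on channel 2 yes; parameter X depressed yes; signal on channel 1 yes; parameter Y elevated NO; flag F3 raised NO
(A) alone accounts for all the evidence.

A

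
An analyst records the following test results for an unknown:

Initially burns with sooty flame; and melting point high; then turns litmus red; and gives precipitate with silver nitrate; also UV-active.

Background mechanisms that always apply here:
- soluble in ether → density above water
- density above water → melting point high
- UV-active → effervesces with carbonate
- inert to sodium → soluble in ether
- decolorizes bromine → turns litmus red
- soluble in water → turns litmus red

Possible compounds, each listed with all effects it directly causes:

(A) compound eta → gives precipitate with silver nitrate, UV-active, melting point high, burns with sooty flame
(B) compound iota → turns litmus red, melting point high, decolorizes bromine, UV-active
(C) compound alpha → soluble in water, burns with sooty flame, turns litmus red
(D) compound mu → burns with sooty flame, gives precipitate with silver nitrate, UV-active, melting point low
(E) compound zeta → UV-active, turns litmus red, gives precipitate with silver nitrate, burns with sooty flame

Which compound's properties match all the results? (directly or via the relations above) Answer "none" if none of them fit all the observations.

Testing each hypothesis:
(A) compound eta — does not account for turns litmus red
(B) compound iota — burns with sooty flame ✗; melting point high ✓; turns litmus red ✓; gives precipitate with silver nitrate ✗; UV-active ✓
(C) compound alpha — does not account for melting point high, gives precipitate with silver nitrate, UV-active
(D) compound mu — fails on melting point high, turns litmus red (predicts melting point low, not melting point high)
(E) compound zeta — burns with sooty flame ✓; melting point high ✗; turns litmus red ✓; gives precipitate with silver nitrate ✓; UV-active ✓
None of the listed candidates fits everything.

none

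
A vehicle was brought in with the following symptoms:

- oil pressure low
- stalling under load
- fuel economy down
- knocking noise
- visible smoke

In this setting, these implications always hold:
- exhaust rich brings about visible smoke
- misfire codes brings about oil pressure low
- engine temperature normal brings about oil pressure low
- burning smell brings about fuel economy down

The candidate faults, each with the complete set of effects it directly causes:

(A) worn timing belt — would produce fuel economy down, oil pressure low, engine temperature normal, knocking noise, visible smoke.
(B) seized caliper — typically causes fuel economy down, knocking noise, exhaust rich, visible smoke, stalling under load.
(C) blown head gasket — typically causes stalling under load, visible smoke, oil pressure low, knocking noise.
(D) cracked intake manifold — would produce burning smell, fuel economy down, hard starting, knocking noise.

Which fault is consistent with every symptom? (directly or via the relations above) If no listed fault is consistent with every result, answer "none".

none

Testing each hypothesis:
(A) worn timing belt — oil pressure low +; stalling under load -; fuel economy down +; knocking noise +; visible smoke +
(B) seized caliper — oil pressure low -; stalling under load +; fuel economy down +; knocking noise +; visible smoke +
(C) blown head gasket — oil pressure low +; stalling under load +; fuel economy down -; knocking noise +; visible smoke +
(D) cracked intake manifold — oil pressure low -; stalling under load -; fuel economy down +; knocking noise +; visible smoke -
No candidate is consistent with all observations.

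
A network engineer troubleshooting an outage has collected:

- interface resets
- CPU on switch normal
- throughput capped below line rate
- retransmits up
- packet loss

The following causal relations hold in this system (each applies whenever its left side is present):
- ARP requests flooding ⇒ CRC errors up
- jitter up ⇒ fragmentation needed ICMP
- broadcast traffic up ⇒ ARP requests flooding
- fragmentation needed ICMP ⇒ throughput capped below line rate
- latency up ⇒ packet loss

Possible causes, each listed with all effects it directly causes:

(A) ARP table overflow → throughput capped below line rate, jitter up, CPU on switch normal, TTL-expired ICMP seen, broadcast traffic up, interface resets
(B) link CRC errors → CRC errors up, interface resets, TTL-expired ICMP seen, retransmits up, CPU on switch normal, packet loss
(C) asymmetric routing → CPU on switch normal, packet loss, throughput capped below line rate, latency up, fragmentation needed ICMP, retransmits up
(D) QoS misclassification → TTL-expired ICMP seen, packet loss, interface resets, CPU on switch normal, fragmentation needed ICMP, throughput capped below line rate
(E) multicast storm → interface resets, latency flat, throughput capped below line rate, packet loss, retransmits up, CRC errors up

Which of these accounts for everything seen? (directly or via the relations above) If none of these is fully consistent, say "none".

For each candidate, compare predicted effects to what was observed:
(A) ARP table overflow — interface resets match; CPU on switch normal match; throughput capped below line rate match; retransmits up miss; packet loss miss
(B) link CRC errors — interface resets match; CPU on switch normal match; throughput capped below line rate miss; retransmits up match; packet loss match
(C) asymmetric routing — interface resets miss; CPU on switch normal match; throughput capped below line rate match; retransmits up match; packet loss match
(D) QoS misclassification — interface resets match; CPU on switch normal match; throughput capped below line rate match; retransmits up miss; packet loss match
(E) multicast storm — interface resets match; CPU on switch normal miss; throughput capped below line rate match; retransmits up match; packet loss match
None of the listed candidates fits everything.

none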